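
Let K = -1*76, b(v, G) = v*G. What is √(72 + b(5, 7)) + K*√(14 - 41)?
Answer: √107 - 228*I*√3 ≈ 10.344 - 394.91*I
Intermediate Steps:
b(v, G) = G*v
K = -76
√(72 + b(5, 7)) + K*√(14 - 41) = √(72 + 7*5) - 76*√(14 - 41) = √(72 + 35) - 228*I*√3 = √107 - 228*I*√3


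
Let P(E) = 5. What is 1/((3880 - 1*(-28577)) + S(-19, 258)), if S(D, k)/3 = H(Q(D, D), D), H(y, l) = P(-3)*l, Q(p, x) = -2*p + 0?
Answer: 1/32172 ≈ 3.1083e-5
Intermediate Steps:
Q(p, x) = -2*p
H(y, l) = 5*l
S(D, k) = 15*D (S(D, k) = 3*(5*D) = 15*D)
1/((3880 - 1*(-28577)) + S(-19, 258)) = 1/((3880 - 1*(-28577)) + 15*(-19)) = 1/((3880 + 28577) - 285) = 1/(32457 - 285) = 1/32172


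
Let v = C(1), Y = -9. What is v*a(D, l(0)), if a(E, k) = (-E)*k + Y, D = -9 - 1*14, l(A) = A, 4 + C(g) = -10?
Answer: 126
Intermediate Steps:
C(g) = -14 (C(g) = -4 - 10 = -14)
v = -14
D = -23 (D = -9 - 14 = -23)
a(E, k) = -9 - E*k (a(E, k) = (-E)*k - 9 = -E*k - 9 = -9 - E*k)
v*a(D, l(0)) = -14*(-9 - 1*(-23)*0) = -14*(-9 + 0) = -14*(-9) = 126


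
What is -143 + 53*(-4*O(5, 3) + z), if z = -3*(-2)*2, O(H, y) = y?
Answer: -143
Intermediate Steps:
z = 12 (z = 6*2 = 12)
-143 + 53*(-4*O(5, 3) + z) = -143 + 53*(-4*3 + 12) = -143 + 53*(-12 + 12) = -143 + 53*0 = -143 + 0 = -143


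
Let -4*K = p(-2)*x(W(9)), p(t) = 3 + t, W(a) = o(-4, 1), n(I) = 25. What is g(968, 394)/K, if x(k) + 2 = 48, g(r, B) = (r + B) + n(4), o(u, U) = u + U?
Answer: -2774/23 ≈ -120.61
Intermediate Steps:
o(u, U) = U + u
W(a) = -3 (W(a) = 1 - 4 = -3)
g(r, B) = 25 + B + r (g(r, B) = (r + B) + 25 = (B + r) + 25 = 25 + B + r)
x(k) = 46 (x(k) = -2 + 48 = 46)
K = -23/2 (K = -(3 - 2)*46/4 = -46/4 = -¼*46 = -23/2 ≈ -11.500)
g(968, 394)/K = (25 + 394 + 968)/(-23/2) = 1387*(-2/23) = -2774/23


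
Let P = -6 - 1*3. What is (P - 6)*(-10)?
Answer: 150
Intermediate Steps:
P = -9 (P = -6 - 3 = -9)
(P - 6)*(-10) = (-9 - 6)*(-10) = -15*(-10) = 150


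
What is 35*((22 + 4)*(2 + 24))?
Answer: 23660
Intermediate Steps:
35*((22 + 4)*(2 + 24)) = 35*(26*26) = 35*676 = 23660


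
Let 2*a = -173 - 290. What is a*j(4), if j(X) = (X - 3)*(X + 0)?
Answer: -926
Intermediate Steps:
j(X) = X*(-3 + X) (j(X) = (-3 + X)*X = X*(-3 + X))
a = -463/2 (a = (-173 - 290)/2 = (1/2)*(-463) = -463/2 ≈ -231.50)
a*j(4) = -926*(-3 + 4) = -926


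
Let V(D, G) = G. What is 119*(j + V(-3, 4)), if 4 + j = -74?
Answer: -8806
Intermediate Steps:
j = -78 (j = -4 - 74 = -78)
119*(j + V(-3, 4)) = 119*(-78 + 4) = 119*(-74) = -8806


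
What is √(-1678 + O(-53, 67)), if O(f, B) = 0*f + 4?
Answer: 3*I*√186 ≈ 40.915*I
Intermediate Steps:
O(f, B) = 4 (O(f, B) = 0 + 4 = 4)
√(-1678 + O(-53, 67)) = √(-1678 + 4) = √(-1674) = 3*I*√186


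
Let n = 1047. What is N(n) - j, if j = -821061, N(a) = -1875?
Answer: 819186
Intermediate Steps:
N(n) - j = -1875 - 1*(-821061) = -1875 + 821061 = 819186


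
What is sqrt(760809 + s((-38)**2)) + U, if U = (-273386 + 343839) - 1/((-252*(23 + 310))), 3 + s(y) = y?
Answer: 5912133949/83916 + 5*sqrt(30490) ≈ 71326.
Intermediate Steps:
s(y) = -3 + y
U = 5912133949/83916 (U = 70453 - 1/((-252*333)) = 70453 - 1/(-83916) = 70453 - 1*(-1/83916) = 70453 + 1/83916 = 5912133949/83916 ≈ 70453.)
sqrt(760809 + s((-38)**2)) + U = sqrt(760809 + (-3 + (-38)**2)) + 5912133949/83916 = sqrt(760809 + (-3 + 1444)) + 5912133949/83916 = sqrt(760809 + 1441) + 5912133949/83916 = sqrt(762250) + 5912133949/83916 = 5*sqrt(30490) + 5912133949/83916 = 5912133949/83916 + 5*sqrt(30490)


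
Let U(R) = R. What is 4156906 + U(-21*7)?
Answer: 4156759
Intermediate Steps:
4156906 + U(-21*7) = 4156906 - 21*7 = 4156906 - 147 = 4156759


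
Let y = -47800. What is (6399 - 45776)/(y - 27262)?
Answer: 3029/5774 ≈ 0.52459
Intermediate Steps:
(6399 - 45776)/(y - 27262) = (6399 - 45776)/(-47800 - 27262) = -39377/(-75062) = -39377*(-1/75062) = 3029/5774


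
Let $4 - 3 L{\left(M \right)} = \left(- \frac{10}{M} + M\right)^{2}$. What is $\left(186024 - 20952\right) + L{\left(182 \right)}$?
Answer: $\frac{3826782571}{24843} \approx 1.5404 \cdot 10^{5}$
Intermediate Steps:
$L{\left(M \right)} = \frac{4}{3} - \frac{\left(M - \frac{10}{M}\right)^{2}}{3}$ ($L{\left(M \right)} = \frac{4}{3} - \frac{\left(- \frac{10}{M} + M\right)^{2}}{3} = \frac{4}{3} - \frac{\left(M - \frac{10}{M}\right)^{2}}{3}$)
$\left(186024 - 20952\right) + L{\left(182 \right)} = \left(186024 - 20952\right) - \left(-8 + \frac{25}{24843} + \frac{33124}{3}\right) = 165072 - \frac{274101125}{24843} = \frac{3826782571}{24843}$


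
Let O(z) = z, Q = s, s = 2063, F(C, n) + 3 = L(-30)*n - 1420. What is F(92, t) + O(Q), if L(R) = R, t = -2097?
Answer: 63550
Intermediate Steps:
F(C, n) = -1423 - 30*n (F(C, n) = -3 + (-30*n - 1420) = -3 + (-1420 - 30*n) = -1423 - 30*n)
Q = 2063
F(92, t) + O(Q) = (-1423 - 30*(-2097)) + 2063 = (-1423 + 62910) + 2063 = 61487 + 2063 = 63550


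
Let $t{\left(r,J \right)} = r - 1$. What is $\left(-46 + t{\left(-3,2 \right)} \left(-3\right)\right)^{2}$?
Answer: $1156$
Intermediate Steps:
$t{\left(r,J \right)} = -1 + r$ ($t{\left(r,J \right)} = r - 1 = -1 + r$)
$\left(-46 + t{\left(-3,2 \right)} \left(-3\right)\right)^{2} = \left(-46 + \left(-1 - 3\right) \left(-3\right)\right)^{2} = \left(-46 - -12\right)^{2} = \left(-46 + 12\right)^{2} = \left(-34\right)^{2} = 1156$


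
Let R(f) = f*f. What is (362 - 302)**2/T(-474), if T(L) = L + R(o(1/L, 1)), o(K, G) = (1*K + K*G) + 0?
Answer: -40441680/5324821 ≈ -7.5949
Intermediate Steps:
o(K, G) = K + G*K (o(K, G) = (K + G*K) + 0 = K + G*K)
R(f) = f**2
T(L) = L + 4/L**2 (T(L) = L + ((1 + 1)/L)**2 = L + (2/L)**2 = L + 4/L**2)
(362 - 302)**2/T(-474) = (362 - 302)**2/(-474 + 4/(-474)**2) = 60**2/(-474 + 4*(1/224676)) = 3600/(-474 + 1/56169) = 3600/(-26624105/56169) = 3600*(-56169/26624105) = -40441680/5324821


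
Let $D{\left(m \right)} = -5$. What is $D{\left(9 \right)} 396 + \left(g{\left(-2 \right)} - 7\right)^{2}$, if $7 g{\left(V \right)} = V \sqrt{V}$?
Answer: $- \frac{94627}{49} + 4 i \sqrt{2} \approx -1931.2 + 5.6569 i$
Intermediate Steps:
$g{\left(V \right)} = \frac{V^{\frac{3}{2}}}{7}$ ($g{\left(V \right)} = \frac{V \sqrt{V}}{7} = \frac{V^{\frac{3}{2}}}{7}$)
$D{\left(9 \right)} 396 + \left(g{\left(-2 \right)} - 7\right)^{2} = \left(-5\right) 396 + \left(\frac{\left(-2\right)^{\frac{3}{2}}}{7} - 7\right)^{2} = -1980 + \left(\frac{\left(-2\right) i \sqrt{2}}{7} - 7\right)^{2} = -1980 + \left(- \frac{2 i \sqrt{2}}{7} - 7\right)^{2} = -1980 + \left(-7 - \frac{2 i \sqrt{2}}{7}\right)^{2}$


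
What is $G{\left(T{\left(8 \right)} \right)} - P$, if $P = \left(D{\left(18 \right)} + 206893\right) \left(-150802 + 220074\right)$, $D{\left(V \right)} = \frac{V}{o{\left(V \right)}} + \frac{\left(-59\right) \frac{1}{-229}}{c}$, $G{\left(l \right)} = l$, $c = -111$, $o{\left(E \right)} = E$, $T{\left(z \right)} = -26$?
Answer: $- \frac{364304117503238}{25419} \approx -1.4332 \cdot 10^{10}$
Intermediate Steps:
$D{\left(V \right)} = \frac{25360}{25419}$ ($D{\left(V \right)} = \frac{V}{V} + \frac{\left(-59\right) \frac{1}{-229}}{-111} = 1 + \left(-59\right) \left(- \frac{1}{229}\right) \left(- \frac{1}{111}\right) = 1 + \frac{59}{229} \left(- \frac{1}{111}\right) = 1 - \frac{59}{25419} = \frac{25360}{25419}$)
$P = \frac{364304116842344}{25419}$ ($P = \left(\frac{25360}{25419} + 206893\right) \left(-150802 + 220074\right) = \frac{5259038527}{25419} \cdot 69272 = \frac{364304116842344}{25419} \approx 1.4332 \cdot 10^{10}$)
$G{\left(T{\left(8 \right)} \right)} - P = -26 - \frac{364304116842344}{25419} = - \frac{364304117503238}{25419}$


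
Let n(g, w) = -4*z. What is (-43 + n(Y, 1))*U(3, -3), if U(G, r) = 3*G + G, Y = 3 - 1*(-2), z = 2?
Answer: -612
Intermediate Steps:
Y = 5 (Y = 3 + 2 = 5)
n(g, w) = -8 (n(g, w) = -4*2 = -8)
U(G, r) = 4*G
(-43 + n(Y, 1))*U(3, -3) = (-43 - 8)*(4*3) = -51*12 = -612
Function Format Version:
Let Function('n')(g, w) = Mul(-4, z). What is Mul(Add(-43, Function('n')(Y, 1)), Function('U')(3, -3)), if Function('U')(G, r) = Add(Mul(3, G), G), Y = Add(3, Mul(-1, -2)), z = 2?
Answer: -612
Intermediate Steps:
Y = 5 (Y = Add(3, 2) = 5)
Function('n')(g, w) = -8 (Function('n')(g, w) = Mul(-4, 2) = -8)
Function('U')(G, r) = Mul(4, G)
Mul(Add(-43, Function('n')(Y, 1)), Function('U')(3, -3)) = Mul(Add(-43, -8), Mul(4, 3)) = Mul(-51, 12) = -612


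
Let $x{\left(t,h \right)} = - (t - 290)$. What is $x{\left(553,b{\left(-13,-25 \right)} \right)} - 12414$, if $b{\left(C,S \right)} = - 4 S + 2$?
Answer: $-12677$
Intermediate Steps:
$b{\left(C,S \right)} = 2 - 4 S$
$x{\left(t,h \right)} = 290 - t$ ($x{\left(t,h \right)} = - (t - 290) = - (-290 + t) = 290 - t$)
$x{\left(553,b{\left(-13,-25 \right)} \right)} - 12414 = \left(290 - 553\right) - 12414 = -263 - 12414 = -12677$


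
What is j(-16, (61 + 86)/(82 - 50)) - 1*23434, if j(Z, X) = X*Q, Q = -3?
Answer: -750329/32 ≈ -23448.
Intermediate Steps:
j(Z, X) = -3*X (j(Z, X) = X*(-3) = -3*X)
j(-16, (61 + 86)/(82 - 50)) - 1*23434 = -3*(61 + 86)/(82 - 50) - 1*23434 = -441/32 - 23434 = -750329/32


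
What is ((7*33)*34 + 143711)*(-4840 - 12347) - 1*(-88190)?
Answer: -2604859465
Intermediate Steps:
((7*33)*34 + 143711)*(-4840 - 12347) - 1*(-88190) = (231*34 + 143711)*(-17187) + 88190 = (7854 + 143711)*(-17187) + 88190 = 151565*(-17187) + 88190 = -2604947655 + 88190 = -2604859465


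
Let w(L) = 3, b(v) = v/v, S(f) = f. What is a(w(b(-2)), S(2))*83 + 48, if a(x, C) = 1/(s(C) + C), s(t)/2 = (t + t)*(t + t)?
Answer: 1715/34 ≈ 50.441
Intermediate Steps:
b(v) = 1
s(t) = 8*t² (s(t) = 2*((t + t)*(t + t)) = 2*((2*t)*(2*t)) = 2*(4*t²) = 8*t²)
a(x, C) = 1/(C + 8*C²) (a(x, C) = 1/(8*C² + C) = 1/(C + 8*C²))
a(w(b(-2)), S(2))*83 + 48 = (1/(2*(1 + 8*2)))*83 + 48 = (1/(2*(1 + 16)))*83 + 48 = ((½)/17)*83 + 48 = ((½)*(1/17))*83 + 48 = (1/34)*83 + 48 = 83/34 + 48 = 1715/34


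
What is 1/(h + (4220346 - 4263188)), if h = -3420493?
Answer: -1/3463335 ≈ -2.8874e-7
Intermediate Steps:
1/(h + (4220346 - 4263188)) = 1/(-3420493 + (4220346 - 4263188)) = 1/(-3420493 - 42842) = 1/(-3463335) = -1/3463335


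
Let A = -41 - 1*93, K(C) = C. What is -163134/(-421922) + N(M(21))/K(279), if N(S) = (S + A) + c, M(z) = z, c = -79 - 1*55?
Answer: -29350174/58858119 ≈ -0.49866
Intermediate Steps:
c = -134 (c = -79 - 55 = -134)
A = -134 (A = -41 - 93 = -134)
N(S) = -268 + S (N(S) = (S - 134) - 134 = (-134 + S) - 134 = -268 + S)
-163134/(-421922) + N(M(21))/K(279) = -163134/(-421922) + (-268 + 21)/279 = -163134*(-1/421922) - 247*1/279 = 81567/210961 - 247/279 = -29350174/58858119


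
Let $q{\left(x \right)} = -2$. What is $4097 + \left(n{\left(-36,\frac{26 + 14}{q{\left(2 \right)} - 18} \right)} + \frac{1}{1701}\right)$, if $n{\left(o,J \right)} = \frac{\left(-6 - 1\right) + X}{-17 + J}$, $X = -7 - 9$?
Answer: $\frac{132450085}{32319} \approx 4098.2$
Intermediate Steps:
$X = -16$
$n{\left(o,J \right)} = - \frac{23}{-17 + J}$ ($n{\left(o,J \right)} = \frac{\left(-6 - 1\right) - 16}{-17 + J} = \frac{-7 - 16}{-17 + J} = - \frac{23}{-17 + J}$)
$4097 + \left(n{\left(-36,\frac{26 + 14}{q{\left(2 \right)} - 18} \right)} + \frac{1}{1701}\right) = 4097 - \left(- \frac{1}{1701} + \frac{23}{-17 + \frac{26 + 14}{-2 - 18}}\right) = 4097 - \left(- \frac{1}{1701} + \frac{23}{-17 + \frac{40}{-20}}\right) = 4097 - \left(- \frac{1}{1701} + \frac{23}{-17 + 40 \left(- \frac{1}{20}\right)}\right) = 4097 - \left(- \frac{1}{1701} + \frac{23}{-17 - 2}\right) = 4097 - \left(- \frac{1}{1701} + \frac{23}{-19}\right) = 4097 + \left(\left(-23\right) \left(- \frac{1}{19}\right) + \frac{1}{1701}\right) = 4097 + \left(\frac{23}{19} + \frac{1}{1701}\right) = 4097 + \frac{39142}{32319} = \frac{132450085}{32319}$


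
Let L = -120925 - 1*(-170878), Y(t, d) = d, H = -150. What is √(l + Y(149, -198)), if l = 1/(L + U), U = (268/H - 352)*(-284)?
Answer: 19*I*√69813634831773/11282131 ≈ 14.071*I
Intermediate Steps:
L = 49953 (L = -120925 + 170878 = 49953)
U = 7535656/75 (U = (268/(-150) - 352)*(-284) = (268*(-1/150) - 352)*(-284) = (-134/75 - 352)*(-284) = -26534/75*(-284) = 7535656/75 ≈ 1.0048e+5)
l = 75/11282131 (l = 1/(49953 + 7535656/75) = 1/(11282131/75) = 75/11282131 ≈ 6.6477e-6)
√(l + Y(149, -198)) = √(75/11282131 - 198) = √(-2233861863/11282131) = 19*I*√69813634831773/11282131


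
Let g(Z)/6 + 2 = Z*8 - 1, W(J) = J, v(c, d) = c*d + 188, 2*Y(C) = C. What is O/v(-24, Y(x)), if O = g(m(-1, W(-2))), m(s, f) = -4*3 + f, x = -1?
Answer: -69/20 ≈ -3.4500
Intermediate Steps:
Y(C) = C/2
v(c, d) = 188 + c*d
m(s, f) = -12 + f
g(Z) = -18 + 48*Z (g(Z) = -12 + 6*(Z*8 - 1) = -12 + 6*(8*Z - 1) = -12 + 6*(-1 + 8*Z) = -12 + (-6 + 48*Z) = -18 + 48*Z)
O = -690 (O = -18 + 48*(-12 - 2) = -18 + 48*(-14) = -18 - 672 = -690)
O/v(-24, Y(x)) = -690/(188 - 12*(-1)) = -690/(188 - 24*(-½)) = -690/(188 + 12) = -690/200 = -690*1/200 = -69/20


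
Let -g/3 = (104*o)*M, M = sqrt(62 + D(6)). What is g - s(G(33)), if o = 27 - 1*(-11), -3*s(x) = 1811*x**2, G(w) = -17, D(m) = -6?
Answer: 523379/3 - 23712*sqrt(14) ≈ 85738.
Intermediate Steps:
s(x) = -1811*x**2/3
M = 2*sqrt(14) (M = sqrt(62 - 6) = sqrt(56) = 2*sqrt(14) ≈ 7.4833)
o = 38 (o = 27 + 11 = 38)
g = -23712*sqrt(14) (g = -3*104*38*2*sqrt(14) = -11856*2*sqrt(14) = -23712*sqrt(14) ≈ -88722.)
g - s(G(33)) = -23712*sqrt(14) - (-1811)*(-17)**2/3 = -23712*sqrt(14) - (-1811)*289/3 = -23712*sqrt(14) - 1*(-523379/3) = -23712*sqrt(14) + 523379/3 = 523379/3 - 23712*sqrt(14)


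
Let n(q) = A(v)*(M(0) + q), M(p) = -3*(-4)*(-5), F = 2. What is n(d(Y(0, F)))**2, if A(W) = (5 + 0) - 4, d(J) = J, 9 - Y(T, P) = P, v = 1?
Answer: 2809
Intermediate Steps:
Y(T, P) = 9 - P
M(p) = -60 (M(p) = 12*(-5) = -60)
A(W) = 1 (A(W) = 5 - 4 = 1)
n(q) = -60 + q (n(q) = 1*(-60 + q) = -60 + q)
n(d(Y(0, F)))**2 = (-60 + (9 - 1*2))**2 = (-60 + (9 - 2))**2 = (-60 + 7)**2 = (-53)**2 = 2809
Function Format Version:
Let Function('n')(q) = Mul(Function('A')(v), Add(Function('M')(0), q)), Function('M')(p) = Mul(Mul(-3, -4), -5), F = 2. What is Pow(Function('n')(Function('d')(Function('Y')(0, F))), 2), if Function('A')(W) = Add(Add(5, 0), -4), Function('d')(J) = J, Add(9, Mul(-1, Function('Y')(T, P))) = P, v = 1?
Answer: 2809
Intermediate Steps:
Function('Y')(T, P) = Add(9, Mul(-1, P))
Function('M')(p) = -60 (Function('M')(p) = Mul(12, -5) = -60)
Function('A')(W) = 1 (Function('A')(W) = Add(5, -4) = 1)
Function('n')(q) = Add(-60, q) (Function('n')(q) = Mul(1, Add(-60, q)) = Add(-60, q))
Pow(Function('n')(Function('d')(Function('Y')(0, F))), 2) = Pow(Add(-60, Add(9, Mul(-1, 2))), 2) = Pow(Add(-60, Add(9, -2)), 2) = Pow(Add(-60, 7), 2) = Pow(-53, 2) = 2809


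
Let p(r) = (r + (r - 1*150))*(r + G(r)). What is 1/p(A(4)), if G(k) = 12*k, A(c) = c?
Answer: -1/7384 ≈ -0.00013543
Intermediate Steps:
p(r) = 13*r*(-150 + 2*r) (p(r) = (r + (r - 1*150))*(r + 12*r) = (r + (r - 150))*(13*r) = (r + (-150 + r))*(13*r) = (-150 + 2*r)*(13*r) = 13*r*(-150 + 2*r))
1/p(A(4)) = 1/(26*4*(-75 + 4)) = 1/(26*4*(-71)) = 1/(-7384) = -1/7384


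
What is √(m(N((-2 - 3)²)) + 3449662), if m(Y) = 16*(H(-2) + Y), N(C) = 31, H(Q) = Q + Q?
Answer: √3450094 ≈ 1857.4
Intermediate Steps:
H(Q) = 2*Q
m(Y) = -64 + 16*Y (m(Y) = 16*(2*(-2) + Y) = 16*(-4 + Y) = -64 + 16*Y)
√(m(N((-2 - 3)²)) + 3449662) = √((-64 + 16*31) + 3449662) = √((-64 + 496) + 3449662) = √(432 + 3449662) = √3450094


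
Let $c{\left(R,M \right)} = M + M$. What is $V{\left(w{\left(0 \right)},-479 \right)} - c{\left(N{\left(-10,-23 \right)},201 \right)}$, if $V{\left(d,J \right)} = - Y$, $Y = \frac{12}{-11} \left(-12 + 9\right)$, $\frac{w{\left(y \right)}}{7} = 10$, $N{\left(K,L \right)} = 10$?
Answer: $- \frac{4458}{11} \approx -405.27$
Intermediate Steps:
$w{\left(y \right)} = 70$ ($w{\left(y \right)} = 7 \cdot 10 = 70$)
$c{\left(R,M \right)} = 2 M$
$Y = \frac{36}{11}$ ($Y = 12 \left(- \frac{1}{11}\right) \left(-3\right) = \left(- \frac{12}{11}\right) \left(-3\right) = \frac{36}{11} \approx 3.2727$)
$V{\left(d,J \right)} = - \frac{36}{11}$ ($V{\left(d,J \right)} = \left(-1\right) \frac{36}{11} = - \frac{36}{11}$)
$V{\left(w{\left(0 \right)},-479 \right)} - c{\left(N{\left(-10,-23 \right)},201 \right)} = - \frac{36}{11} - 2 \cdot 201 = - \frac{36}{11} - 402 = - \frac{4458}{11}$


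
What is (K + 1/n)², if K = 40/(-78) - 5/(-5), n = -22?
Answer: 143641/736164 ≈ 0.19512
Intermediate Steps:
K = 19/39 (K = 40*(-1/78) - 5*(-⅕) = -20/39 + 1 = 19/39 ≈ 0.48718)
(K + 1/n)² = (19/39 + 1/(-22))² = (19/39 - 1/22)² = (379/858)² = 143641/736164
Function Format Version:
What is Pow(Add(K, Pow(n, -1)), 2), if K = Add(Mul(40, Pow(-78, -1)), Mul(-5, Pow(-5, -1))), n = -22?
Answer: Rational(143641, 736164) ≈ 0.19512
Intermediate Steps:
K = Rational(19, 39) (K = Add(Mul(40, Rational(-1, 78)), Mul(-5, Rational(-1, 5))) = Add(Rational(-20, 39), 1) = Rational(19, 39) ≈ 0.48718)
Pow(Add(K, Pow(n, -1)), 2) = Pow(Add(Rational(19, 39), Pow(-22, -1)), 2) = Pow(Add(Rational(19, 39), Rational(-1, 22)), 2) = Pow(Rational(379, 858), 2) = Rational(143641, 736164)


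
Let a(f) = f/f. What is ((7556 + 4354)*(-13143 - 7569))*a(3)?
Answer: -246679920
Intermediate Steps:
a(f) = 1
((7556 + 4354)*(-13143 - 7569))*a(3) = ((7556 + 4354)*(-13143 - 7569))*1 = (11910*(-20712))*1 = -246679920*1 = -246679920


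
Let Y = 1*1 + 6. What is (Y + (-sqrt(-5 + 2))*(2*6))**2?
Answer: (7 - 12*I*sqrt(3))**2 ≈ -383.0 - 290.98*I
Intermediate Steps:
Y = 7 (Y = 1 + 6 = 7)
(Y + (-sqrt(-5 + 2))*(2*6))**2 = (7 + (-sqrt(-5 + 2))*(2*6))**2 = (7 - sqrt(-3)*12)**2 = (7 - I*sqrt(3)*12)**2 = (7 - 12*I*sqrt(3))**2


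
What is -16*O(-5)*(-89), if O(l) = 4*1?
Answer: 5696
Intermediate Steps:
O(l) = 4
-16*O(-5)*(-89) = -16*4*(-89) = -64*(-89) = 5696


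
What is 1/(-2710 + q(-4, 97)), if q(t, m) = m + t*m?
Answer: -1/3001 ≈ -0.00033322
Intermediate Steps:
q(t, m) = m + m*t
1/(-2710 + q(-4, 97)) = 1/(-2710 + 97*(1 - 4)) = 1/(-2710 + 97*(-3)) = 1/(-2710 - 291) = 1/(-3001) = -1/3001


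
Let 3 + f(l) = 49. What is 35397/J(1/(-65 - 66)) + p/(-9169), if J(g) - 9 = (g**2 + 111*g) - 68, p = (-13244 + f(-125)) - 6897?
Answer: -5549051602268/9416920591 ≈ -589.26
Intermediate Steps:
f(l) = 46 (f(l) = -3 + 49 = 46)
p = -20095 (p = (-13244 + 46) - 6897 = -13198 - 6897 = -20095)
J(g) = -59 + g**2 + 111*g (J(g) = 9 + ((g**2 + 111*g) - 68) = 9 + (-68 + g**2 + 111*g) = -59 + g**2 + 111*g)
35397/J(1/(-65 - 66)) + p/(-9169) = 35397/(-59 + (1/(-65 - 66))**2 + 111/(-65 - 66)) - 20095/(-9169) = 35397/(-59 + (1/(-131))**2 + 111/(-131)) - 20095*(-1/9169) = 35397/(-59 + (-1/131)**2 + 111*(-1/131)) + 20095/9169 = 35397/(-59 + 1/17161 - 111/131) + 20095/9169 = 35397/(-1027039/17161) + 20095/9169 = 35397*(-17161/1027039) + 20095/9169 = -607447917/1027039 + 20095/9169 = -5549051602268/9416920591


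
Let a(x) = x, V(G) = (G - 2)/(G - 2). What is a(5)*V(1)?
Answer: 5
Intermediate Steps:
V(G) = 1 (V(G) = (-2 + G)/(-2 + G) = 1)
a(5)*V(1) = 5*1 = 5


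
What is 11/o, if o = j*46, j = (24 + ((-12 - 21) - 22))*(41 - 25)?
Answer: -11/22816 ≈ -0.00048212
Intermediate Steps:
j = -496 (j = (24 + (-33 - 22))*16 = (24 - 55)*16 = -31*16 = -496)
o = -22816 (o = -496*46 = -22816)
11/o = 11/(-22816) = 11*(-1/22816) = -11/22816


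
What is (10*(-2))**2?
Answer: 400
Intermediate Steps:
(10*(-2))**2 = (-20)**2 = 400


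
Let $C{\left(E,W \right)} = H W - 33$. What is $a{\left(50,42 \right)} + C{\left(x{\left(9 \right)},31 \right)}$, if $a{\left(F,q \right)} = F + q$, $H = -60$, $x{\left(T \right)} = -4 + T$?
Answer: $-1801$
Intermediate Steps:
$C{\left(E,W \right)} = -33 - 60 W$ ($C{\left(E,W \right)} = - 60 W - 33 = -33 - 60 W$)
$a{\left(50,42 \right)} + C{\left(x{\left(9 \right)},31 \right)} = \left(50 + 42\right) - 1893 = 92 - 1893 = -1801$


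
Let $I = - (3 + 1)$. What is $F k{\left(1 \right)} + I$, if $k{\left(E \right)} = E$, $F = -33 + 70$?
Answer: $33$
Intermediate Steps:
$F = 37$
$I = -4$ ($I = \left(-1\right) 4 = -4$)
$F k{\left(1 \right)} + I = 37 \cdot 1 - 4 = 37 - 4 = 33$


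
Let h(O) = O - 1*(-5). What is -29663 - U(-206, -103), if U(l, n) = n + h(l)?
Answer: -29359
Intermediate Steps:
h(O) = 5 + O (h(O) = O + 5 = 5 + O)
U(l, n) = 5 + l + n (U(l, n) = n + (5 + l) = 5 + l + n)
-29663 - U(-206, -103) = -29663 - (5 - 206 - 103) = -29663 - 1*(-304) = -29663 + 304 = -29359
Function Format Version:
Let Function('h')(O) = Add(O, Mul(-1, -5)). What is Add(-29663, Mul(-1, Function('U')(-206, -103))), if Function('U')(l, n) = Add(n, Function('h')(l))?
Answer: -29359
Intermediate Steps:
Function('h')(O) = Add(5, O) (Function('h')(O) = Add(O, 5) = Add(5, O))
Function('U')(l, n) = Add(5, l, n) (Function('U')(l, n) = Add(n, Add(5, l)) = Add(5, l, n))
Add(-29663, Mul(-1, Function('U')(-206, -103))) = Add(-29663, Mul(-1, Add(5, -206, -103))) = Add(-29663, Mul(-1, -304)) = Add(-29663, 304) = -29359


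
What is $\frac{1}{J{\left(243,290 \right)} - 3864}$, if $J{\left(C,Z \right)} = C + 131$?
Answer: $- \frac{1}{3490} \approx -0.00028653$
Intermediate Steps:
$J{\left(C,Z \right)} = 131 + C$
$\frac{1}{J{\left(243,290 \right)} - 3864} = \frac{1}{\left(131 + 243\right) - 3864} = \frac{1}{374 - 3864} = \frac{1}{-3490} = - \frac{1}{3490}$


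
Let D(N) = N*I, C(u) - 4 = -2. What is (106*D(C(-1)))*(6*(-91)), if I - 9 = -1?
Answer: -926016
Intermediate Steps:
I = 8 (I = 9 - 1 = 8)
C(u) = 2 (C(u) = 4 - 2 = 2)
D(N) = 8*N (D(N) = N*8 = 8*N)
(106*D(C(-1)))*(6*(-91)) = (106*(8*2))*(6*(-91)) = (106*16)*(-546) = 1696*(-546) = -926016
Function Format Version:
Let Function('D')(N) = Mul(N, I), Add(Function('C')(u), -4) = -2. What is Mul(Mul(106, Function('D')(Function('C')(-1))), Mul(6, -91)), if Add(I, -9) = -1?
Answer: -926016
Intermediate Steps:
I = 8 (I = Add(9, -1) = 8)
Function('C')(u) = 2 (Function('C')(u) = Add(4, -2) = 2)
Function('D')(N) = Mul(8, N) (Function('D')(N) = Mul(N, 8) = Mul(8, N))
Mul(Mul(106, Function('D')(Function('C')(-1))), Mul(6, -91)) = Mul(Mul(106, Mul(8, 2)), Mul(6, -91)) = Mul(Mul(106, 16), -546) = Mul(1696, -546) = -926016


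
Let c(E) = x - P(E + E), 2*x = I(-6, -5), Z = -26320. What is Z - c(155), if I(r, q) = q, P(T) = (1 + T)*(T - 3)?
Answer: 138319/2 ≈ 69160.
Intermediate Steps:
P(T) = (1 + T)*(-3 + T)
x = -5/2 (x = (½)*(-5) = -5/2 ≈ -2.5000)
c(E) = ½ - 4*E² + 4*E (c(E) = -5/2 - (-3 + (E + E)² - 2*(E + E)) = -5/2 - (-3 + (2*E)² - 4*E) = -5/2 - (-3 + 4*E² - 4*E) = -5/2 - (-3 - 4*E + 4*E²) = -5/2 + (3 - 4*E² + 4*E) = ½ - 4*E² + 4*E)
Z - c(155) = -26320 - (½ - 4*155² + 4*155) = -26320 - (½ - 4*24025 + 620) = -26320 - (½ - 96100 + 620) = -26320 - 1*(-190959/2) = -26320 + 190959/2 = 138319/2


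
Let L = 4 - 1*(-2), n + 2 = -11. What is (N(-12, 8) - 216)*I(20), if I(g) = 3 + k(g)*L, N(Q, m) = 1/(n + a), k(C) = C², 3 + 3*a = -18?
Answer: -10383363/20 ≈ -5.1917e+5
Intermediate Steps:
a = -7 (a = -1 + (⅓)*(-18) = -1 - 6 = -7)
n = -13 (n = -2 - 11 = -13)
N(Q, m) = -1/20 (N(Q, m) = 1/(-13 - 7) = 1/(-20) = -1/20)
L = 6 (L = 4 + 2 = 6)
I(g) = 3 + 6*g² (I(g) = 3 + g²*6 = 3 + 6*g²)
(N(-12, 8) - 216)*I(20) = (-1/20 - 216)*(3 + 6*20²) = -4321*(3 + 6*400)/20 = -4321*(3 + 2400)/20 = -4321/20*2403 = -10383363/20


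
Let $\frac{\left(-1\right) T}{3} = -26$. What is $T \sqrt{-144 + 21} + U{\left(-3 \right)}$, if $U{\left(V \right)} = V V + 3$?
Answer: $12 + 78 i \sqrt{123} \approx 12.0 + 865.06 i$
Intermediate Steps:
$U{\left(V \right)} = 3 + V^{2}$ ($U{\left(V \right)} = V^{2} + 3 = 3 + V^{2}$)
$T = 78$ ($T = \left(-3\right) \left(-26\right) = 78$)
$T \sqrt{-144 + 21} + U{\left(-3 \right)} = 78 \sqrt{-144 + 21} + \left(3 + \left(-3\right)^{2}\right) = 78 \sqrt{-123} + \left(3 + 9\right) = 78 i \sqrt{123} + 12 = 12 + 78 i \sqrt{123}$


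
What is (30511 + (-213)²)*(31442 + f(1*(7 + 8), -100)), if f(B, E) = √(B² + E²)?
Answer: 2385818960 + 379400*√409 ≈ 2.3935e+9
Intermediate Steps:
(30511 + (-213)²)*(31442 + f(1*(7 + 8), -100)) = (30511 + (-213)²)*(31442 + √((1*(7 + 8))² + (-100)²)) = (30511 + 45369)*(31442 + √((1*15)² + 10000)) = 75880*(31442 + √(15² + 10000)) = 75880*(31442 + √(225 + 10000)) = 75880*(31442 + √10225) = 75880*(31442 + 5*√409) = 2385818960 + 379400*√409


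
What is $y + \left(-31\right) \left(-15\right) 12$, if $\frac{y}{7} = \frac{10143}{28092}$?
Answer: $\frac{52274787}{9364} \approx 5582.5$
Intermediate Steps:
$y = \frac{23667}{9364}$ ($y = 7 \cdot \frac{10143}{28092} = 7 \cdot 10143 \cdot \frac{1}{28092} = 7 \cdot \frac{3381}{9364} = \frac{23667}{9364} \approx 2.5274$)
$y + \left(-31\right) \left(-15\right) 12 = \frac{23667}{9364} + \left(-31\right) \left(-15\right) 12 = \frac{23667}{9364} + 465 \cdot 12 = \frac{23667}{9364} + 5580 = \frac{52274787}{9364}$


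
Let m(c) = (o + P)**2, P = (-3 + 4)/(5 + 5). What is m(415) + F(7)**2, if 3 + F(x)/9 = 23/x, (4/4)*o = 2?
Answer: 54009/4900 ≈ 11.022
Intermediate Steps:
o = 2
P = 1/10 ≈ 0.10000
m(c) = 441/100 (m(c) = (2 + 1/10)**2 = (21/10)**2 = 441/100)
F(x) = -27 + 207/x (F(x) = -27 + 9*(23/x) = -27 + 207/x)
m(415) + F(7)**2 = 441/100 + (-27 + 207/7)**2 = 441/100 + (18/7)**2 = 441/100 + 324/49 = 54009/4900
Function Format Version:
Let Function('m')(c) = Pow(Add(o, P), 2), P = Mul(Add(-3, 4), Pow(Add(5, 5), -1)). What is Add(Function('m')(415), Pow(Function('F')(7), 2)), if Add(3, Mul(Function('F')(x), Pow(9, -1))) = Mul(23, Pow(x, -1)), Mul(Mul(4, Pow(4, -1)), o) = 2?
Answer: Rational(54009, 4900) ≈ 11.022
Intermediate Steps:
o = 2
P = Rational(1, 10) (P = Mul(1, Pow(10, -1)) = Mul(1, Rational(1, 10)) = Rational(1, 10) ≈ 0.10000)
Function('m')(c) = Rational(441, 100) (Function('m')(c) = Pow(Add(2, Rational(1, 10)), 2) = Pow(Rational(21, 10), 2) = Rational(441, 100))
Function('F')(x) = Add(-27, Mul(207, Pow(x, -1))) (Function('F')(x) = Add(-27, Mul(9, Mul(23, Pow(x, -1)))) = Add(-27, Mul(207, Pow(x, -1))))
Add(Function('m')(415), Pow(Function('F')(7), 2)) = Add(Rational(441, 100), Pow(Add(-27, Mul(207, Pow(7, -1))), 2)) = Add(Rational(441, 100), Pow(Add(-27, Mul(207, Rational(1, 7))), 2)) = Add(Rational(441, 100), Pow(Add(-27, Rational(207, 7)), 2)) = Add(Rational(441, 100), Pow(Rational(18, 7), 2)) = Add(Rational(441, 100), Rational(324, 49)) = Rational(54009, 4900)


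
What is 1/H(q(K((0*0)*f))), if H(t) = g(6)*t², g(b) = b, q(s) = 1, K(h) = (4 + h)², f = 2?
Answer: ⅙ ≈ 0.16667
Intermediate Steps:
H(t) = 6*t²
1/H(q(K((0*0)*f))) = 1/(6*1²) = 1/(6*1) = 1/6 = ⅙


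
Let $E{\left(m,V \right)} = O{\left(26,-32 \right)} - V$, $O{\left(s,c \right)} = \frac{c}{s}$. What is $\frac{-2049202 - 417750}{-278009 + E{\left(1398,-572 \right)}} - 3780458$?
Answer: $- \frac{13634934456850}{3606697} \approx -3.7804 \cdot 10^{6}$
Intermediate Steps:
$E{\left(m,V \right)} = - \frac{16}{13} - V$ ($E{\left(m,V \right)} = - \frac{32}{26} - V = \left(-32\right) \frac{1}{26} - V = - \frac{16}{13} - V$)
$\frac{-2049202 - 417750}{-278009 + E{\left(1398,-572 \right)}} - 3780458 = \frac{-2049202 - 417750}{-278009 - - \frac{7420}{13}} - 3780458 = - \frac{2466952}{-278009 + \left(- \frac{16}{13} + 572\right)} - 3780458 = - \frac{2466952}{-278009 + \frac{7420}{13}} - 3780458 = - \frac{2466952}{- \frac{3606697}{13}} - 3780458 = \left(-2466952\right) \left(- \frac{13}{3606697}\right) - 3780458 = \frac{32070376}{3606697} - 3780458 = - \frac{13634934456850}{3606697}$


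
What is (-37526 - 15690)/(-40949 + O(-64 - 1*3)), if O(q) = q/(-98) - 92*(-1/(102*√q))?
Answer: 3647082465228807360/2806334306528370139 - 1199008844544*I*√67/2806334306528370139 ≈ 1.2996 - 3.4972e-6*I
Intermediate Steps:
O(q) = -q/98 + 46/(51*√q) (O(q) = q*(-1/98) - (-46)/(51*√q) = -q/98 + 46/(51*√q))
(-37526 - 15690)/(-40949 + O(-64 - 1*3)) = (-37526 - 15690)/(-40949 + (-(-64 - 1*3)/98 + 46/(51*√(-64 - 1*3)))) = -53216/(-40949 + (-(-64 - 3)/98 + 46/(51*√(-64 - 3)))) = -53216/(-40949 + (-1/98*(-67) + 46/(51*√(-67)))) = -53216/(-40949 + (67/98 + 46*(-I*√67/67)/51)) = -53216/(-40949 + (67/98 - 46*I*√67/3417)) = -53216/(-4012935/98 - 46*I*√67/3417)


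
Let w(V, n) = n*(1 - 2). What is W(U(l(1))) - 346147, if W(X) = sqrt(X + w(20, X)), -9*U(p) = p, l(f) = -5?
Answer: -346147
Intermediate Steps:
w(V, n) = -n (w(V, n) = n*(-1) = -n)
U(p) = -p/9
W(X) = 0 (W(X) = sqrt(X - X) = sqrt(0) = 0)
W(U(l(1))) - 346147 = 0 - 346147 = -346147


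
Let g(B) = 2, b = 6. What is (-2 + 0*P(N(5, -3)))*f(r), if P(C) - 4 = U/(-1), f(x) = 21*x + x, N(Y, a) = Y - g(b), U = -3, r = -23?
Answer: 1012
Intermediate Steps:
N(Y, a) = -2 + Y (N(Y, a) = Y - 1*2 = Y - 2 = -2 + Y)
f(x) = 22*x
P(C) = 7 (P(C) = 4 - 3/(-1) = 4 - 3*(-1) = 4 + 3 = 7)
(-2 + 0*P(N(5, -3)))*f(r) = (-2 + 0*7)*(22*(-23)) = (-2 + 0)*(-506) = -2*(-506) = 1012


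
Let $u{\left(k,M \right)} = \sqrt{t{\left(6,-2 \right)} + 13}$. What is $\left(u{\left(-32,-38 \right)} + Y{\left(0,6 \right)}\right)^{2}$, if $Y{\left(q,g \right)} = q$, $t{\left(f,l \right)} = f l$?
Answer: $1$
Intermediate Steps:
$u{\left(k,M \right)} = 1$ ($u{\left(k,M \right)} = \sqrt{6 \left(-2\right) + 13} = \sqrt{-12 + 13} = \sqrt{1} = 1$)
$\left(u{\left(-32,-38 \right)} + Y{\left(0,6 \right)}\right)^{2} = \left(1 + 0\right)^{2} = 1^{2} = 1$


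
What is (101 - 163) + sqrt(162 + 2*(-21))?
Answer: -62 + 2*sqrt(30) ≈ -51.046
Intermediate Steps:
(101 - 163) + sqrt(162 + 2*(-21)) = -62 + sqrt(162 - 42) = -62 + sqrt(120) = -62 + 2*sqrt(30)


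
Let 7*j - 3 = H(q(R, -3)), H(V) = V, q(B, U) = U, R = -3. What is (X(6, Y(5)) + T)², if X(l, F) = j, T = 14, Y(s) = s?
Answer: 196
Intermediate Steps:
j = 0 (j = 3/7 + (⅐)*(-3) = 3/7 - 3/7 = 0)
X(l, F) = 0
(X(6, Y(5)) + T)² = (0 + 14)² = 14² = 196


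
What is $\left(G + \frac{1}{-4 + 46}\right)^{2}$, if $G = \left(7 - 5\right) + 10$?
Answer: $\frac{255025}{1764} \approx 144.57$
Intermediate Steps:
$G = 12$ ($G = 2 + 10 = 12$)
$\left(G + \frac{1}{-4 + 46}\right)^{2} = \left(12 + \frac{1}{-4 + 46}\right)^{2} = \left(12 + \frac{1}{42}\right)^{2} = \left(\frac{505}{42}\right)^{2} = \frac{255025}{1764}$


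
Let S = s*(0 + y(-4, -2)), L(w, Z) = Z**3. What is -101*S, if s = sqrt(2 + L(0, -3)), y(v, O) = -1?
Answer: 505*I ≈ 505.0*I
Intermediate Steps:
s = 5*I (s = sqrt(2 + (-3)**3) = sqrt(2 - 27) = sqrt(-25) = 5*I ≈ 5.0*I)
S = -5*I (S = (5*I)*(0 - 1) = (5*I)*(-1) = -5*I ≈ -5.0*I)
-101*S = -(-505)*I = 505*I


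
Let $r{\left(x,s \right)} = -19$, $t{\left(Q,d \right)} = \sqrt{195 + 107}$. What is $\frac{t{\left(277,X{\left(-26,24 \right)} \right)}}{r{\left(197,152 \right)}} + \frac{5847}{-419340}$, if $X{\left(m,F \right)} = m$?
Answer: $- \frac{1949}{139780} - \frac{\sqrt{302}}{19} \approx -0.92858$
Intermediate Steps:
$t{\left(Q,d \right)} = \sqrt{302}$
$\frac{t{\left(277,X{\left(-26,24 \right)} \right)}}{r{\left(197,152 \right)}} + \frac{5847}{-419340} = \frac{\sqrt{302}}{-19} + \frac{5847}{-419340} = \sqrt{302} \left(- \frac{1}{19}\right) + 5847 \left(- \frac{1}{419340}\right) = - \frac{\sqrt{302}}{19} - \frac{1949}{139780} = - \frac{1949}{139780} - \frac{\sqrt{302}}{19}$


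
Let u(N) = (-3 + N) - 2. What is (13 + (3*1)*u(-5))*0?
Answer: 0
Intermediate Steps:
u(N) = -5 + N
(13 + (3*1)*u(-5))*0 = (13 + (3*1)*(-5 - 5))*0 = (13 + 3*(-10))*0 = (13 - 30)*0 = -17*0 = 0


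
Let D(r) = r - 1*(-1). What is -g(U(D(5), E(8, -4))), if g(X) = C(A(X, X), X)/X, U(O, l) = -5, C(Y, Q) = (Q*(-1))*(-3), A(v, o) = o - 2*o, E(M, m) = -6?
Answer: -3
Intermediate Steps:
A(v, o) = -o
D(r) = 1 + r (D(r) = r + 1 = 1 + r)
C(Y, Q) = 3*Q (C(Y, Q) = -Q*(-3) = 3*Q)
g(X) = 3 (g(X) = (3*X)/X = 3)
-g(U(D(5), E(8, -4))) = -1*3 = -3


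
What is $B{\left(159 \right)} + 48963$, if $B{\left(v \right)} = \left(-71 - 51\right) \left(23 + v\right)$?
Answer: $26759$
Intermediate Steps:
$B{\left(v \right)} = -2806 - 122 v$ ($B{\left(v \right)} = - 122 \left(23 + v\right) = -2806 - 122 v$)
$B{\left(159 \right)} + 48963 = \left(-2806 - 19398\right) + 48963 = -22204 + 48963 = 26759$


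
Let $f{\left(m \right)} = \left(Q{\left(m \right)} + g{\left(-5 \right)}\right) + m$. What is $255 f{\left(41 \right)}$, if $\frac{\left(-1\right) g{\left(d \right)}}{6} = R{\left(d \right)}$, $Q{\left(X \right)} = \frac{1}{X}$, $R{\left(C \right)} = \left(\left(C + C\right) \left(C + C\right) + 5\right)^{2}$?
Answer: $- \frac{691169340}{41} \approx -1.6858 \cdot 10^{7}$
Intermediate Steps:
$R{\left(C \right)} = \left(5 + 4 C^{2}\right)^{2}$ ($R{\left(C \right)} = \left(2 C 2 C + 5\right)^{2} = \left(4 C^{2} + 5\right)^{2} = \left(5 + 4 C^{2}\right)^{2}$)
$g{\left(d \right)} = - 6 \left(5 + 4 d^{2}\right)^{2}$
$f{\left(m \right)} = -66150 + m + \frac{1}{m}$ ($f{\left(m \right)} = \left(\frac{1}{m} - 6 \left(5 + 4 \left(-5\right)^{2}\right)^{2}\right) + m = \left(\frac{1}{m} - 6 \left(5 + 4 \cdot 25\right)^{2}\right) + m = \left(\frac{1}{m} - 6 \left(5 + 100\right)^{2}\right) + m = \left(\frac{1}{m} - 6 \cdot 105^{2}\right) + m = \left(\frac{1}{m} - 66150\right) + m = \left(-66150 + \frac{1}{m}\right) + m = -66150 + m + \frac{1}{m}$)
$255 f{\left(41 \right)} = 255 \left(-66150 + 41 + \frac{1}{41}\right) = 255 \left(- \frac{2710468}{41}\right) = - \frac{691169340}{41}$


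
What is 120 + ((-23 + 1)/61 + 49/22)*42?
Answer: 133125/671 ≈ 198.40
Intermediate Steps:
120 + ((-23 + 1)/61 + 49/22)*42 = 120 + (-22*1/61 + 49*(1/22))*42 = 120 + (-22/61 + 49/22)*42 = 120 + (2505/1342)*42 = 120 + 52605/671 = 133125/671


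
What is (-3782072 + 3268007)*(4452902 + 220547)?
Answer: -2402456560185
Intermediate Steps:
(-3782072 + 3268007)*(4452902 + 220547) = -514065*4673449 = -2402456560185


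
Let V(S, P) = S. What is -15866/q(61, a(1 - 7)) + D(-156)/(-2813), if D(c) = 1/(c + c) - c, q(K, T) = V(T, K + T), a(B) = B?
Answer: 2320766345/877656 ≈ 2644.3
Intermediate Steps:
q(K, T) = T
D(c) = 1/(2*c) - c
-15866/q(61, a(1 - 7)) + D(-156)/(-2813) = -15866/(1 - 7) + ((½)/(-156) - 1*(-156))/(-2813) = -15866/(-6) + ((½)*(-1/156) + 156)*(-1/2813) = -15866*(-⅙) + (-1/312 + 156)*(-1/2813) = 7933/3 + (48671/312)*(-1/2813) = 7933/3 - 48671/877656 = 2320766345/877656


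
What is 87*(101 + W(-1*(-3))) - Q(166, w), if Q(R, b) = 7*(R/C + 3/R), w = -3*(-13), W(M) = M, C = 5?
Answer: 7316843/830 ≈ 8815.5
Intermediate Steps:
w = 39
Q(R, b) = 21/R + 7*R/5 (Q(R, b) = 7*(R/5 + 3/R) = 7*(3/R + R/5) = 21/R + 7*R/5)
87*(101 + W(-1*(-3))) - Q(166, w) = 87*(101 - 1*(-3)) - (21/166 + (7/5)*166) = 87*(101 + 3) - (21*(1/166) + 1162/5) = 87*104 - (21/166 + 1162/5) = 9048 - 1*192997/830 = 9048 - 192997/830 = 7316843/830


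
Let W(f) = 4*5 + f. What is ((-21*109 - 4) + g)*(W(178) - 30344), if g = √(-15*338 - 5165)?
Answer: 69124778 - 30146*I*√10235 ≈ 6.9125e+7 - 3.0498e+6*I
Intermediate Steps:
W(f) = 20 + f
g = I*√10235 (g = √(-5070 - 5165) = √(-10235) = I*√10235 ≈ 101.17*I)
((-21*109 - 4) + g)*(W(178) - 30344) = ((-21*109 - 4) + I*√10235)*((20 + 178) - 30344) = ((-2289 - 4) + I*√10235)*(198 - 30344) = (-2293 + I*√10235)*(-30146) = 69124778 - 30146*I*√10235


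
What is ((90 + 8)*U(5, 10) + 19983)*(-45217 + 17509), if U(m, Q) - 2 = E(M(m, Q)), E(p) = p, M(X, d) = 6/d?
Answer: -2803744812/5 ≈ -5.6075e+8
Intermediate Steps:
U(m, Q) = 2 + 6/Q
((90 + 8)*U(5, 10) + 19983)*(-45217 + 17509) = ((90 + 8)*(2 + 6/10) + 19983)*(-45217 + 17509) = (98*(2 + 6*(⅒)) + 19983)*(-27708) = (98*(2 + ⅗) + 19983)*(-27708) = (98*(13/5) + 19983)*(-27708) = (1274/5 + 19983)*(-27708) = (101189/5)*(-27708) = -2803744812/5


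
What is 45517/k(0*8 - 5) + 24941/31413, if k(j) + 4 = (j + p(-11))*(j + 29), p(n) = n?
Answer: -1420148413/12188244 ≈ -116.52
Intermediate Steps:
k(j) = -4 + (-11 + j)*(29 + j) (k(j) = -4 + (j - 11)*(j + 29) = -4 + (-11 + j)*(29 + j))
45517/k(0*8 - 5) + 24941/31413 = 45517/(-323 + (0*8 - 5)² + 18*(0*8 - 5)) + 24941/31413 = 45517/(-323 + (0 - 5)² + 18*(0 - 5)) + 24941*(1/31413) = 45517/(-323 + (-5)² + 18*(-5)) + 24941/31413 = 45517/(-323 + 25 - 90) + 24941/31413 = 45517/(-388) + 24941/31413 = 45517*(-1/388) + 24941/31413 = -45517/388 + 24941/31413 = -1420148413/12188244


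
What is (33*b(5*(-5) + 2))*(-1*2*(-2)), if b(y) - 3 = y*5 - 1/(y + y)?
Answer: -339966/23 ≈ -14781.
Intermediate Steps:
b(y) = 3 + 5*y - 1/(2*y) (b(y) = 3 + (y*5 - 1/(y + y)) = 3 + (5*y - 1/(2*y)) = 3 + 5*y - 1/(2*y))
(33*b(5*(-5) + 2))*(-1*2*(-2)) = (33*(3 + 5*(5*(-5) + 2) - 1/(2*(5*(-5) + 2))))*(-1*2*(-2)) = (33*(3 + 5*(-25 + 2) - 1/(2*(-25 + 2))))*(-2*(-2)) = (33*(3 + 5*(-23) - ½/(-23)))*4 = (33*(3 - 115 - ½*(-1/23)))*4 = (33*(3 - 115 + 1/46))*4 = (33*(-5151/46))*4 = -169983/46*4 = -339966/23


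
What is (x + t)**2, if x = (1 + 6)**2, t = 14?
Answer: 3969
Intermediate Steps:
x = 49 (x = 7**2 = 49)
(x + t)**2 = (49 + 14)**2 = 63**2 = 3969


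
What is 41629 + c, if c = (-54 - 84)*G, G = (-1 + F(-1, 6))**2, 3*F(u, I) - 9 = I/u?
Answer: 41629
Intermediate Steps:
F(u, I) = 3 + I/(3*u) (F(u, I) = 3 + (I/u)/3 = 3 + I/(3*u))
G = 0 (G = (-1 + (3 + (1/3)*6/(-1)))**2 = (-1 + (3 + (1/3)*6*(-1)))**2 = (-1 + (3 - 2))**2 = (-1 + 1)**2 = 0**2 = 0)
c = 0 (c = (-54 - 84)*0 = -138*0 = 0)
41629 + c = 41629 + 0 = 41629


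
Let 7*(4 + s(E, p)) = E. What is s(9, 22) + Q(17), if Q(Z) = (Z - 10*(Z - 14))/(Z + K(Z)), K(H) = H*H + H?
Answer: -6228/2261 ≈ -2.7545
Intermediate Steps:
s(E, p) = -4 + E/7
K(H) = H + H² (K(H) = H² + H = H + H²)
Q(Z) = (140 - 9*Z)/(Z + Z*(1 + Z)) (Q(Z) = (Z - 10*(Z - 14))/(Z + Z*(1 + Z)) = (Z - 10*(-14 + Z))/(Z + Z*(1 + Z)) = (Z + (140 - 10*Z))/(Z + Z*(1 + Z)) = (140 - 9*Z)/(Z + Z*(1 + Z)))
s(9, 22) + Q(17) = (-4 + (⅐)*9) + (140 - 9*17)/(17*(2 + 17)) = (-4 + 9/7) + (1/17)*(140 - 153)/19 = -19/7 + (1/17)*(1/19)*(-13) = -19/7 - 13/323 = -6228/2261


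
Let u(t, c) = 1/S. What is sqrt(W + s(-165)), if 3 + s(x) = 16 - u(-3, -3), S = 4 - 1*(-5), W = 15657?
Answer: sqrt(141029)/3 ≈ 125.18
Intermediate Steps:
S = 9 (S = 4 + 5 = 9)
u(t, c) = 1/9
s(x) = 116/9 (s(x) = -3 + (16 - 1*1/9) = -3 + (16 - 1/9) = -3 + 143/9 = 116/9)
sqrt(W + s(-165)) = sqrt(15657 + 116/9) = sqrt(141029/9) = sqrt(141029)/3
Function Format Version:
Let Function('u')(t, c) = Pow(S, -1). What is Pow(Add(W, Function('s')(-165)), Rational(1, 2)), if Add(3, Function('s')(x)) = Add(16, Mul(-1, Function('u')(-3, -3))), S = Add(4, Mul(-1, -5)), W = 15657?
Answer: Mul(Rational(1, 3), Pow(141029, Rational(1, 2))) ≈ 125.18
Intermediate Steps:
S = 9 (S = Add(4, 5) = 9)
Function('u')(t, c) = Rational(1, 9) (Function('u')(t, c) = Pow(9, -1) = Rational(1, 9))
Function('s')(x) = Rational(116, 9) (Function('s')(x) = Add(-3, Add(16, Mul(-1, Rational(1, 9)))) = Add(-3, Add(16, Rational(-1, 9))) = Add(-3, Rational(143, 9)) = Rational(116, 9))
Pow(Add(W, Function('s')(-165)), Rational(1, 2)) = Pow(Add(15657, Rational(116, 9)), Rational(1, 2)) = Pow(Rational(141029, 9), Rational(1, 2)) = Mul(Rational(1, 3), Pow(141029, Rational(1, 2)))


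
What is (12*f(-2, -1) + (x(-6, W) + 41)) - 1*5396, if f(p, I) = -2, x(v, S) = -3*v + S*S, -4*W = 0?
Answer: -5361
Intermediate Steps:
W = 0 (W = -¼*0 = 0)
x(v, S) = S² - 3*v (x(v, S) = -3*v + S² = S² - 3*v)
(12*f(-2, -1) + (x(-6, W) + 41)) - 1*5396 = (12*(-2) + ((0² - 3*(-6)) + 41)) - 1*5396 = (-24 + ((0 + 18) + 41)) - 5396 = (-24 + (18 + 41)) - 5396 = (-24 + 59) - 5396 = 35 - 5396 = -5361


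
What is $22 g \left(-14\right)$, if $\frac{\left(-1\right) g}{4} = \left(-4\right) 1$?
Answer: $-4928$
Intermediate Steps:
$g = 16$ ($g = - 4 \left(\left(-4\right) 1\right) = \left(-4\right) \left(-4\right) = 16$)
$22 g \left(-14\right) = 22 \cdot 16 \left(-14\right) = 352 \left(-14\right) = -4928$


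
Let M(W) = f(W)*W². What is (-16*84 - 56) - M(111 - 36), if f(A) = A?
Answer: -423275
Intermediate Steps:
M(W) = W³ (M(W) = W*W² = W³)
(-16*84 - 56) - M(111 - 36) = (-16*84 - 56) - (111 - 36)³ = (-1344 - 56) - 1*75³ = -1400 - 1*421875 = -1400 - 421875 = -423275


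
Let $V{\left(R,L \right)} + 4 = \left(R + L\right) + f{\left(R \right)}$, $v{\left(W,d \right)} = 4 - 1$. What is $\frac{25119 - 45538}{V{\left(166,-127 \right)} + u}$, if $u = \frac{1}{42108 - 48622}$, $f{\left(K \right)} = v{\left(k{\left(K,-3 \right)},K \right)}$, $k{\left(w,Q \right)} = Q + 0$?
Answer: $- \frac{133009366}{247531} \approx -537.34$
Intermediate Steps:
$k{\left(w,Q \right)} = Q$
$v{\left(W,d \right)} = 3$
$f{\left(K \right)} = 3$
$V{\left(R,L \right)} = -1 + L + R$ ($V{\left(R,L \right)} = -4 + \left(\left(R + L\right) + 3\right) = -4 + \left(\left(L + R\right) + 3\right) = -4 + \left(3 + L + R\right) = -1 + L + R$)
$u = - \frac{1}{6514}$ ($u = \frac{1}{-6514} = - \frac{1}{6514} \approx -0.00015352$)
$\frac{25119 - 45538}{V{\left(166,-127 \right)} + u} = \frac{25119 - 45538}{\left(-1 - 127 + 166\right) - \frac{1}{6514}} = - \frac{20419}{38 - \frac{1}{6514}} = - \frac{20419}{\frac{247531}{6514}} = \left(-20419\right) \frac{6514}{247531} = - \frac{133009366}{247531}$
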